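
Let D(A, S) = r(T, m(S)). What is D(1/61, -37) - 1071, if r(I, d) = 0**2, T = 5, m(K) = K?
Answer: -1071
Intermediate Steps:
r(I, d) = 0
D(A, S) = 0
D(1/61, -37) - 1071 = 0 - 1071 = -1071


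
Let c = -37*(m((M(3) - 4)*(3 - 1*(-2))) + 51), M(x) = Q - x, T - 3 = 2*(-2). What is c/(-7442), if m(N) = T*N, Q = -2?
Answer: 1776/3721 ≈ 0.47729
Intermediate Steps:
T = -1 (T = 3 + 2*(-2) = 3 - 4 = -1)
M(x) = -2 - x
m(N) = -N
c = -3552 (c = -37*(-((-2 - 1*3) - 4)*(3 - 1*(-2)) + 51) = -37*(-((-2 - 3) - 4)*(3 + 2) + 51) = -37*(-(-5 - 4)*5 + 51) = -37*(-(-9)*5 + 51) = -37*(-1*(-45) + 51) = -37*(45 + 51) = -37*96 = -3552)
c/(-7442) = -3552/(-7442) = -3552*(-1/7442) = 1776/3721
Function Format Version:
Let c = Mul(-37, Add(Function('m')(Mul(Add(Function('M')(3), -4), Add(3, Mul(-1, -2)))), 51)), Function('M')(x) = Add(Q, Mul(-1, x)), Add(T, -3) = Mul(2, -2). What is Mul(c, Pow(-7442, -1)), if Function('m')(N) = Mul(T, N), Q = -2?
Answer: Rational(1776, 3721) ≈ 0.47729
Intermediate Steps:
T = -1 (T = Add(3, Mul(2, -2)) = Add(3, -4) = -1)
Function('M')(x) = Add(-2, Mul(-1, x))
Function('m')(N) = Mul(-1, N)
c = -3552 (c = Mul(-37, Add(Mul(-1, Mul(Add(Add(-2, Mul(-1, 3)), -4), Add(3, Mul(-1, -2)))), 51)) = Mul(-37, Add(Mul(-1, Mul(Add(Add(-2, -3), -4), Add(3, 2))), 51)) = Mul(-37, Add(Mul(-1, Mul(Add(-5, -4), 5)), 51)) = Mul(-37, Add(Mul(-1, Mul(-9, 5)), 51)) = Mul(-37, Add(Mul(-1, -45), 51)) = Mul(-37, Add(45, 51)) = Mul(-37, 96) = -3552)
Mul(c, Pow(-7442, -1)) = Mul(-3552, Pow(-7442, -1)) = Mul(-3552, Rational(-1, 7442)) = Rational(1776, 3721)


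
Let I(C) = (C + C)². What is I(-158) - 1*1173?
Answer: 98683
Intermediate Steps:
I(C) = 4*C² (I(C) = (2*C)² = 4*C²)
I(-158) - 1*1173 = 4*(-158)² - 1*1173 = 4*24964 - 1173 = 99856 - 1173 = 98683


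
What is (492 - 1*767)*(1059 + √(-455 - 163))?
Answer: -291225 - 275*I*√618 ≈ -2.9123e+5 - 6836.4*I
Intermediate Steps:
(492 - 1*767)*(1059 + √(-455 - 163)) = (492 - 767)*(1059 + √(-618)) = -275*(1059 + I*√618) = -291225 - 275*I*√618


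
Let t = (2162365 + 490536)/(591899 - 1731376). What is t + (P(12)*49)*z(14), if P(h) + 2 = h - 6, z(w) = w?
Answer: 3124071987/1139477 ≈ 2741.7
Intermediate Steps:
P(h) = -8 + h (P(h) = -2 + (h - 6) = -2 + (-6 + h) = -8 + h)
t = -2652901/1139477 (t = 2652901/(-1139477) = 2652901*(-1/1139477) = -2652901/1139477 ≈ -2.3282)
t + (P(12)*49)*z(14) = -2652901/1139477 + ((-8 + 12)*49)*14 = -2652901/1139477 + (4*49)*14 = -2652901/1139477 + 196*14 = -2652901/1139477 + 2744 = 3124071987/1139477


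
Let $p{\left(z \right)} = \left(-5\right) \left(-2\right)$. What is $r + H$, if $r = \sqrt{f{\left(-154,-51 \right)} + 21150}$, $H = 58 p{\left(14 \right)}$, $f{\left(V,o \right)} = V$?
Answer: $580 + 2 \sqrt{5249} \approx 724.9$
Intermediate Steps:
$p{\left(z \right)} = 10$
$H = 580$ ($H = 58 \cdot 10 = 580$)
$r = 2 \sqrt{5249}$ ($r = \sqrt{-154 + 21150} = \sqrt{20996} = 2 \sqrt{5249} \approx 144.9$)
$r + H = 2 \sqrt{5249} + 580 = 580 + 2 \sqrt{5249}$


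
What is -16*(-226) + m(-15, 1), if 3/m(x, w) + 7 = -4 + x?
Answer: 94013/26 ≈ 3615.9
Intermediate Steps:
m(x, w) = 3/(-11 + x) (m(x, w) = 3/(-7 + (-4 + x)) = 3/(-11 + x))
-16*(-226) + m(-15, 1) = -16*(-226) + 3/(-11 - 15) = 3616 + 3/(-26) = 3616 + 3*(-1/26) = 3616 - 3/26 = 94013/26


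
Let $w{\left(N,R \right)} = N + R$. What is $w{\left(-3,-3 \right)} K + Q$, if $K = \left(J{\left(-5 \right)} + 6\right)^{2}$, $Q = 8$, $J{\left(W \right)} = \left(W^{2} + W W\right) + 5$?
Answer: $-22318$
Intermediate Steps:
$J{\left(W \right)} = 5 + 2 W^{2}$ ($J{\left(W \right)} = \left(W^{2} + W^{2}\right) + 5 = 2 W^{2} + 5 = 5 + 2 W^{2}$)
$K = 3721$ ($K = \left(\left(5 + 2 \left(-5\right)^{2}\right) + 6\right)^{2} = \left(\left(5 + 2 \cdot 25\right) + 6\right)^{2} = \left(\left(5 + 50\right) + 6\right)^{2} = \left(55 + 6\right)^{2} = 61^{2} = 3721$)
$w{\left(-3,-3 \right)} K + Q = \left(-3 - 3\right) 3721 + 8 = \left(-6\right) 3721 + 8 = -22326 + 8 = -22318$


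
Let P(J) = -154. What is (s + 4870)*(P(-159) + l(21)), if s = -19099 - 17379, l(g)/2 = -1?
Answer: 4930848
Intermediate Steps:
l(g) = -2 (l(g) = 2*(-1) = -2)
s = -36478
(s + 4870)*(P(-159) + l(21)) = (-36478 + 4870)*(-154 - 2) = -31608*(-156) = 4930848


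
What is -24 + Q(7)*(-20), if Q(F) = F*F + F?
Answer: -1144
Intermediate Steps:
Q(F) = F + F² (Q(F) = F² + F = F + F²)
-24 + Q(7)*(-20) = -24 + (7*(1 + 7))*(-20) = -24 + (7*8)*(-20) = -24 + 56*(-20) = -24 - 1120 = -1144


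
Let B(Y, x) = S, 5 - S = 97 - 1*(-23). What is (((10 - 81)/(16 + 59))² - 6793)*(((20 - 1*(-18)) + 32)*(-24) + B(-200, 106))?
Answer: 13715804656/1125 ≈ 1.2192e+7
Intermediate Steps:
S = -115 (S = 5 - (97 - 1*(-23)) = 5 - (97 + 23) = 5 - 1*120 = 5 - 120 = -115)
B(Y, x) = -115
(((10 - 81)/(16 + 59))² - 6793)*(((20 - 1*(-18)) + 32)*(-24) + B(-200, 106)) = (((10 - 81)/(16 + 59))² - 6793)*(((20 - 1*(-18)) + 32)*(-24) - 115) = ((-71/75)² - 6793)*(((20 + 18) + 32)*(-24) - 115) = ((-71*1/75)² - 6793)*((38 + 32)*(-24) - 115) = ((-71/75)² - 6793)*(70*(-24) - 115) = (5041/5625 - 6793)*(-1680 - 115) = -38205584/5625*(-1795) = 13715804656/1125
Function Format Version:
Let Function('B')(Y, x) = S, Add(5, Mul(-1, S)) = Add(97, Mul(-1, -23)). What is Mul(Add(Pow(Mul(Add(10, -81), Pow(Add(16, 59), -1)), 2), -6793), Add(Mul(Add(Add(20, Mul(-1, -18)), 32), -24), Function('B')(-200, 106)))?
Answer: Rational(13715804656, 1125) ≈ 1.2192e+7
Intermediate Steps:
S = -115 (S = Add(5, Mul(-1, Add(97, Mul(-1, -23)))) = Add(5, Mul(-1, Add(97, 23))) = Add(5, Mul(-1, 120)) = Add(5, -120) = -115)
Function('B')(Y, x) = -115
Mul(Add(Pow(Mul(Add(10, -81), Pow(Add(16, 59), -1)), 2), -6793), Add(Mul(Add(Add(20, Mul(-1, -18)), 32), -24), Function('B')(-200, 106))) = Mul(Add(Pow(Mul(Add(10, -81), Pow(Add(16, 59), -1)), 2), -6793), Add(Mul(Add(Add(20, Mul(-1, -18)), 32), -24), -115)) = Mul(Add(Pow(Mul(-71, Pow(75, -1)), 2), -6793), Add(Mul(Add(Add(20, 18), 32), -24), -115)) = Mul(Add(Pow(Mul(-71, Rational(1, 75)), 2), -6793), Add(Mul(Add(38, 32), -24), -115)) = Mul(Add(Pow(Rational(-71, 75), 2), -6793), Add(Mul(70, -24), -115)) = Mul(Add(Rational(5041, 5625), -6793), Add(-1680, -115)) = Mul(Rational(-38205584, 5625), -1795) = Rational(13715804656, 1125)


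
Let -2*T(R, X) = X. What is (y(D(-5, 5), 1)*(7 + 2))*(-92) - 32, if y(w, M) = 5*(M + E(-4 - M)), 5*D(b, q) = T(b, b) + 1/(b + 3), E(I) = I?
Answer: 16528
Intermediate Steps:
T(R, X) = -X/2
D(b, q) = -b/10 + 1/(5*(3 + b)) (D(b, q) = (-b/2 + 1/(b + 3))/5 = (-b/2 + 1/(3 + b))/5 = (1/(3 + b) - b/2)/5 = -b/10 + 1/(5*(3 + b)))
y(w, M) = -20 (y(w, M) = 5*(M + (-4 - M)) = 5*(-4) = -20)
(y(D(-5, 5), 1)*(7 + 2))*(-92) - 32 = -20*(7 + 2)*(-92) - 32 = -20*9*(-92) - 32 = -180*(-92) - 32 = 16560 - 32 = 16528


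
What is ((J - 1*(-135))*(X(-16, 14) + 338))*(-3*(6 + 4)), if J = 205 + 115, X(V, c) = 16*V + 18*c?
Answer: -4559100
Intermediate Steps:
J = 320
((J - 1*(-135))*(X(-16, 14) + 338))*(-3*(6 + 4)) = ((320 - 1*(-135))*((16*(-16) + 18*14) + 338))*(-3*(6 + 4)) = ((320 + 135)*((-256 + 252) + 338))*(-3*10) = (455*(-4 + 338))*(-30) = (455*334)*(-30) = 151970*(-30) = -4559100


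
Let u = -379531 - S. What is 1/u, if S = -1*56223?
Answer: -1/323308 ≈ -3.0930e-6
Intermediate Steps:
S = -56223
u = -323308 (u = -379531 - 1*(-56223) = -379531 + 56223 = -323308)
1/u = 1/(-323308) = -1/323308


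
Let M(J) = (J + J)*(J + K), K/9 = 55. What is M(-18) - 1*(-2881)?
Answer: -14291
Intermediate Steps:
K = 495 (K = 9*55 = 495)
M(J) = 2*J*(495 + J) (M(J) = (J + J)*(J + 495) = (2*J)*(495 + J) = 2*J*(495 + J))
M(-18) - 1*(-2881) = 2*(-18)*(495 - 18) - 1*(-2881) = 2*(-18)*477 + 2881 = -17172 + 2881 = -14291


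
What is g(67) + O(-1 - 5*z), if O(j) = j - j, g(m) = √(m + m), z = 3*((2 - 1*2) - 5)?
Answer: √134 ≈ 11.576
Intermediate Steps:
z = -15 (z = 3*((2 - 2) - 5) = 3*(0 - 5) = 3*(-5) = -15)
g(m) = √2*√m (g(m) = √(2*m) = √2*√m)
O(j) = 0
g(67) + O(-1 - 5*z) = √2*√67 + 0 = √134 + 0 = √134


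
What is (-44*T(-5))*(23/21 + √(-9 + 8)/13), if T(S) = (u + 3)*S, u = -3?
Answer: 0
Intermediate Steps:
T(S) = 0 (T(S) = (-3 + 3)*S = 0*S = 0)
(-44*T(-5))*(23/21 + √(-9 + 8)/13) = (-44*0)*(23/21 + √(-9 + 8)/13) = 0*(23*(1/21) + √(-1)*(1/13)) = 0*(23/21 + I*(1/13)) = 0*(23/21 + I/13) = 0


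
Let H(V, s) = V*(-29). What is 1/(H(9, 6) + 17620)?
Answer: 1/17359 ≈ 5.7607e-5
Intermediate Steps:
H(V, s) = -29*V
1/(H(9, 6) + 17620) = 1/(-29*9 + 17620) = 1/(-261 + 17620) = 1/17359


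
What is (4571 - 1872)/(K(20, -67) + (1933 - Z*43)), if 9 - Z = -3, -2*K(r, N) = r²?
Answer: 2699/1217 ≈ 2.2177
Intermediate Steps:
K(r, N) = -r²/2
Z = 12 (Z = 9 - 1*(-3) = 9 + 3 = 12)
(4571 - 1872)/(K(20, -67) + (1933 - Z*43)) = (4571 - 1872)/(-½*20² + (1933 - 12*43)) = 2699/(-½*400 + (1933 - 1*516)) = 2699/(-200 + (1933 - 516)) = 2699/(-200 + 1417) = 2699/1217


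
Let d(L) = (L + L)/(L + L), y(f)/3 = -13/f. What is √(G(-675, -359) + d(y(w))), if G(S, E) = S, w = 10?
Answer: I*√674 ≈ 25.962*I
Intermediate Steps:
y(f) = -39/f (y(f) = 3*(-13/f) = -39/f)
d(L) = 1 (d(L) = (2*L)/((2*L)) = (2*L)*(1/(2*L)) = 1)
√(G(-675, -359) + d(y(w))) = √(-675 + 1) = √(-674) = I*√674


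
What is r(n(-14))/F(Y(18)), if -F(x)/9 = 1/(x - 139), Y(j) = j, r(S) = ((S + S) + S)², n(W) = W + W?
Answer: 94864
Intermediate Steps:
n(W) = 2*W
r(S) = 9*S² (r(S) = (2*S + S)² = (3*S)² = 9*S²)
F(x) = -9/(-139 + x) (F(x) = -9/(x - 139) = -9/(-139 + x))
r(n(-14))/F(Y(18)) = (9*(2*(-14))²)/((-9/(-139 + 18))) = (9*(-28)²)/((-9/(-121))) = (9*784)/((-9*(-1/121))) = 7056/(9/121) = 7056*(121/9) = 94864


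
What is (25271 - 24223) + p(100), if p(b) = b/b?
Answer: 1049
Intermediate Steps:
p(b) = 1
(25271 - 24223) + p(100) = (25271 - 24223) + 1 = 1048 + 1 = 1049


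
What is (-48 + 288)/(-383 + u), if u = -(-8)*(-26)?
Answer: -80/197 ≈ -0.40609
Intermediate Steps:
u = -208 (u = -1*208 = -208)
(-48 + 288)/(-383 + u) = (-48 + 288)/(-383 - 208) = 240/(-591) = 240*(-1/591) = -80/197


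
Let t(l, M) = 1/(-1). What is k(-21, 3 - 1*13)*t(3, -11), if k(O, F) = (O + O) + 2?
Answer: 40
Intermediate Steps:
t(l, M) = -1
k(O, F) = 2 + 2*O (k(O, F) = 2*O + 2 = 2 + 2*O)
k(-21, 3 - 1*13)*t(3, -11) = (2 + 2*(-21))*(-1) = (2 - 42)*(-1) = -40*(-1) = 40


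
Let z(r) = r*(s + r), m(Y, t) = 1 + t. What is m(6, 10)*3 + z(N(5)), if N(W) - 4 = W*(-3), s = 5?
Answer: 99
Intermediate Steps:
N(W) = 4 - 3*W (N(W) = 4 + W*(-3) = 4 - 3*W)
z(r) = r*(5 + r)
m(6, 10)*3 + z(N(5)) = (1 + 10)*3 + (4 - 3*5)*(5 + (4 - 3*5)) = 11*3 + (4 - 15)*(5 + (4 - 15)) = 33 - 11*(5 - 11) = 33 - 11*(-6) = 33 + 66 = 99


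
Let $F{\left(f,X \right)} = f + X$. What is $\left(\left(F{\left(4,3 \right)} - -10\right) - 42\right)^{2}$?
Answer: $625$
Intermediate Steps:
$F{\left(f,X \right)} = X + f$
$\left(\left(F{\left(4,3 \right)} - -10\right) - 42\right)^{2} = \left(\left(\left(3 + 4\right) - -10\right) - 42\right)^{2} = \left(\left(7 + 10\right) - 42\right)^{2} = \left(17 - 42\right)^{2} = \left(-25\right)^{2} = 625$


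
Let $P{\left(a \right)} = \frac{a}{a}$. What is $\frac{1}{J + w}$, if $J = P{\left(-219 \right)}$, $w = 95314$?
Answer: $\frac{1}{95315} \approx 1.0492 \cdot 10^{-5}$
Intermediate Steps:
$P{\left(a \right)} = 1$
$J = 1$
$\frac{1}{J + w} = \frac{1}{1 + 95314} = \frac{1}{95315}$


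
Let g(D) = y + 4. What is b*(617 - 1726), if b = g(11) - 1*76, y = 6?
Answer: 73194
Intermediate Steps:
g(D) = 10 (g(D) = 6 + 4 = 10)
b = -66 (b = 10 - 1*76 = 10 - 76 = -66)
b*(617 - 1726) = -66*(617 - 1726) = -66*(-1109) = 73194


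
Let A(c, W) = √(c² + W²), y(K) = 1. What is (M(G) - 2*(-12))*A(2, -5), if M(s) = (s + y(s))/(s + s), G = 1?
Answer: 25*√29 ≈ 134.63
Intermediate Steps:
M(s) = (1 + s)/(2*s) (M(s) = (s + 1)/(s + s) = (1 + s)/((2*s)) = (1 + s)*(1/(2*s)) = (1 + s)/(2*s))
A(c, W) = √(W² + c²)
(M(G) - 2*(-12))*A(2, -5) = ((½)*(1 + 1)/1 - 2*(-12))*√((-5)² + 2²) = ((½)*1*2 + 24)*√(25 + 4) = (1 + 24)*√29 = 25*√29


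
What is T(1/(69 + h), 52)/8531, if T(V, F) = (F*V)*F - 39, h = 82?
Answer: -3185/1288181 ≈ -0.0024725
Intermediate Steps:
T(V, F) = -39 + V*F**2 (T(V, F) = V*F**2 - 39 = -39 + V*F**2)
T(1/(69 + h), 52)/8531 = (-39 + 52**2/(69 + 82))/8531 = (-39 + 2704/151)*(1/8531) = -3185/151*1/8531 = -3185/1288181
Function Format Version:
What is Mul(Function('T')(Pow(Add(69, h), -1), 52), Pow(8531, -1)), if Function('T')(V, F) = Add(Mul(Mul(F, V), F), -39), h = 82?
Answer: Rational(-3185, 1288181) ≈ -0.0024725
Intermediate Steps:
Function('T')(V, F) = Add(-39, Mul(V, Pow(F, 2))) (Function('T')(V, F) = Add(Mul(V, Pow(F, 2)), -39) = Add(-39, Mul(V, Pow(F, 2))))
Mul(Function('T')(Pow(Add(69, h), -1), 52), Pow(8531, -1)) = Mul(Add(-39, Mul(Pow(Add(69, 82), -1), Pow(52, 2))), Pow(8531, -1)) = Mul(Add(-39, Mul(Pow(151, -1), 2704)), Rational(1, 8531)) = Mul(Add(-39, Mul(Rational(1, 151), 2704)), Rational(1, 8531)) = Mul(Add(-39, Rational(2704, 151)), Rational(1, 8531)) = Mul(Rational(-3185, 151), Rational(1, 8531)) = Rational(-3185, 1288181)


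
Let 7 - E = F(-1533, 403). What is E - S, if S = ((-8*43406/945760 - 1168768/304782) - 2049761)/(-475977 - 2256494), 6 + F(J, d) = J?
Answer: 38034223097745183937/24613639740196710 ≈ 1545.3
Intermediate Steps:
F(J, d) = -6 + J
E = 1546 (E = 7 - (-6 - 1533) = 7 - 1*(-1539) = 7 + 1539 = 1546)
S = 18463940598929723/24613639740196710 (S = ((-347248*1/945760 - 1168768*1/304782) - 2049761)/(-2732471) = ((-21703/59110 - 584384/152391) - 2049761)*(-1/2732471) = (-37850280113/9007832010 - 2049761)*(-1/2732471) = -18463940598929723/9007832010*(-1/2732471) = 18463940598929723/24613639740196710 ≈ 0.75015)
E - S = 1546 - 1*18463940598929723/24613639740196710 = 1546 - 18463940598929723/24613639740196710 = 38034223097745183937/24613639740196710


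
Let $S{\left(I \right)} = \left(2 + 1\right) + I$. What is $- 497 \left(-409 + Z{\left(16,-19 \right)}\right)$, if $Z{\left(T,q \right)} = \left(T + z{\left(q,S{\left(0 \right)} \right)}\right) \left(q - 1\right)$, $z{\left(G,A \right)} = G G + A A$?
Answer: $4040113$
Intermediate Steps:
$S{\left(I \right)} = 3 + I$
$z{\left(G,A \right)} = A^{2} + G^{2}$ ($z{\left(G,A \right)} = G^{2} + A^{2} = A^{2} + G^{2}$)
$Z{\left(T,q \right)} = \left(-1 + q\right) \left(9 + T + q^{2}\right)$ ($Z{\left(T,q \right)} = \left(T + \left(\left(3 + 0\right)^{2} + q^{2}\right)\right) \left(q - 1\right) = \left(T + \left(3^{2} + q^{2}\right)\right) \left(-1 + q\right) = \left(T + \left(9 + q^{2}\right)\right) \left(-1 + q\right) = \left(9 + T + q^{2}\right) \left(-1 + q\right) = \left(-1 + q\right) \left(9 + T + q^{2}\right)$)
$- 497 \left(-409 + Z{\left(16,-19 \right)}\right) = - 497 \left(-409 - \left(690 + 19 \left(9 + \left(-19\right)^{2}\right)\right)\right) = - 497 \left(-409 - \left(690 + 19 \left(9 + 361\right)\right)\right) = - 497 \left(-409 - 7720\right) = \left(-497\right) \left(-8129\right) = 4040113$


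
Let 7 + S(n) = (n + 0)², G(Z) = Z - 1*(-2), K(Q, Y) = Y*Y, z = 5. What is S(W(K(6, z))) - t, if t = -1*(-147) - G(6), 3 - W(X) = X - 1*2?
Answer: 254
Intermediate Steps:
K(Q, Y) = Y²
G(Z) = 2 + Z (G(Z) = Z + 2 = 2 + Z)
W(X) = 5 - X (W(X) = 3 - (X - 1*2) = 3 - (X - 2) = 3 - (-2 + X) = 3 + (2 - X) = 5 - X)
t = 139 (t = -1*(-147) - (2 + 6) = 147 - 1*8 = 147 - 8 = 139)
S(n) = -7 + n² (S(n) = -7 + (n + 0)² = -7 + n²)
S(W(K(6, z))) - t = (-7 + (5 - 1*5²)²) - 1*139 = (-7 + (5 - 1*25)²) - 139 = (-7 + (5 - 25)²) - 139 = (-7 + (-20)²) - 139 = (-7 + 400) - 139 = 393 - 139 = 254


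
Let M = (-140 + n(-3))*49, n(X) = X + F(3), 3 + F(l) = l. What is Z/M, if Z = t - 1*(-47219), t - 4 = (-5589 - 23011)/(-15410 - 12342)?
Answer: -14892742/2209753 ≈ -6.7395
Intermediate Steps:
F(l) = -3 + l
t = 17451/3469 (t = 4 + (-5589 - 23011)/(-15410 - 12342) = 4 - 28600/(-27752) = 4 - 28600*(-1/27752) = 4 + 3575/3469 = 17451/3469 ≈ 5.0306)
n(X) = X (n(X) = X + (-3 + 3) = X + 0 = X)
Z = 163820162/3469 (Z = 17451/3469 - 1*(-47219) = 17451/3469 + 47219 = 163820162/3469 ≈ 47224.)
M = -7007 (M = (-140 - 3)*49 = -143*49 = -7007)
Z/M = (163820162/3469)/(-7007) = (163820162/3469)*(-1/7007) = -14892742/2209753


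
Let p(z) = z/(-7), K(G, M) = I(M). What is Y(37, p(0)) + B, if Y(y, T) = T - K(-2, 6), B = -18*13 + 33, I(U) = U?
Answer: -207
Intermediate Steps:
K(G, M) = M
p(z) = -z/7 (p(z) = z*(-⅐) = -z/7)
B = -201 (B = -234 + 33 = -201)
Y(y, T) = -6 + T (Y(y, T) = T - 1*6 = T - 6 = -6 + T)
Y(37, p(0)) + B = (-6 - ⅐*0) - 201 = (-6 + 0) - 201 = -6 - 201 = -207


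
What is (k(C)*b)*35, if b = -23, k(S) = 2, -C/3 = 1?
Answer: -1610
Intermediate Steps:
C = -3 (C = -3*1 = -3)
(k(C)*b)*35 = (2*(-23))*35 = -46*35 = -1610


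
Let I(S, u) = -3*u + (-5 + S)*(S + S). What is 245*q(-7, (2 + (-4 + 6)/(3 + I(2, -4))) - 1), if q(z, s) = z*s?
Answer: -8575/3 ≈ -2858.3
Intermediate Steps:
I(S, u) = -3*u + 2*S*(-5 + S) (I(S, u) = -3*u + (-5 + S)*(2*S) = -3*u + 2*S*(-5 + S))
q(z, s) = s*z
245*q(-7, (2 + (-4 + 6)/(3 + I(2, -4))) - 1) = 245*(((2 + (-4 + 6)/(3 + (-10*2 - 3*(-4) + 2*2²))) - 1)*(-7)) = 245*(((2 + 2/(3 + (-20 + 12 + 2*4))) - 1)*(-7)) = 245*(((2 + 2/(3 + (-20 + 12 + 8))) - 1)*(-7)) = 245*(((2 + 2/(3 + 0)) - 1)*(-7)) = 245*(((2 + 2/3) - 1)*(-7)) = 245*(((2 + 2*(⅓)) - 1)*(-7)) = 245*(((2 + ⅔) - 1)*(-7)) = 245*((8/3 - 1)*(-7)) = 245*((5/3)*(-7)) = 245*(-35/3) = -8575/3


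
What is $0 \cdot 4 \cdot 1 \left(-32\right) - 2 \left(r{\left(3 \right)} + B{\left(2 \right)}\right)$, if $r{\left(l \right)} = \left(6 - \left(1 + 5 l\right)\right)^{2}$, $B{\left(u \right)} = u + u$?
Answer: $-208$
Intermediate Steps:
$B{\left(u \right)} = 2 u$
$r{\left(l \right)} = \left(5 - 5 l\right)^{2}$ ($r{\left(l \right)} = \left(6 - \left(1 + 5 l\right)\right)^{2} = \left(5 - 5 l\right)^{2}$)
$0 \cdot 4 \cdot 1 \left(-32\right) - 2 \left(r{\left(3 \right)} + B{\left(2 \right)}\right) = 0 \cdot 4 \cdot 1 \left(-32\right) - 2 \left(25 \left(-1 + 3\right)^{2} + 2 \cdot 2\right) = 0 \cdot 1 \left(-32\right) - 2 \left(25 \cdot 2^{2} + 4\right) = 0 \left(-32\right) - 2 \left(25 \cdot 4 + 4\right) = 0 - 2 \left(100 + 4\right) = 0 - 208 = -208$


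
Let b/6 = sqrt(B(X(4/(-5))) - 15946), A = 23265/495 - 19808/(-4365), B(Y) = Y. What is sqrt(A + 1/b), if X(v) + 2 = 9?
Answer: sqrt(1368831362765020 - 833166950*I*sqrt(1771))/5153610 ≈ 7.179 - 9.1944e-5*I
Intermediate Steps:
X(v) = 7 (X(v) = -2 + 9 = 7)
A = 224963/4365 (A = 23265*(1/495) - 19808*(-1/4365) = 47 + 19808/4365 = 224963/4365 ≈ 51.538)
b = 18*I*sqrt(1771) (b = 6*sqrt(7 - 15946) = 6*sqrt(-15939) = 6*(3*I*sqrt(1771)) = 18*I*sqrt(1771) ≈ 757.5*I)
sqrt(A + 1/b) = sqrt(224963/4365 + 1/(18*I*sqrt(1771))) = sqrt(224963/4365 - I*sqrt(1771)/31878)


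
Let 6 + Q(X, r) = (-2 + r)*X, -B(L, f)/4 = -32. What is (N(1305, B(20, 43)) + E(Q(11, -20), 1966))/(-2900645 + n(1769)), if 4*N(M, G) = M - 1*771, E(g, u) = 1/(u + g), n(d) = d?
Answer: -114677/2490134484 ≈ -4.6053e-5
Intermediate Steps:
B(L, f) = 128 (B(L, f) = -4*(-32) = 128)
Q(X, r) = -6 + X*(-2 + r) (Q(X, r) = -6 + (-2 + r)*X = -6 + X*(-2 + r))
E(g, u) = 1/(g + u)
N(M, G) = -771/4 + M/4 (N(M, G) = (M - 1*771)/4 = (M - 771)/4 = (-771 + M)/4 = -771/4 + M/4)
(N(1305, B(20, 43)) + E(Q(11, -20), 1966))/(-2900645 + n(1769)) = ((-771/4 + (¼)*1305) + 1/((-6 - 2*11 + 11*(-20)) + 1966))/(-2900645 + 1769) = ((-771/4 + 1305/4) + 1/((-6 - 22 - 220) + 1966))/(-2898876) = (267/2 + 1/(-248 + 1966))*(-1/2898876) = (267/2 + 1/1718)*(-1/2898876) = (114677/859)*(-1/2898876) = -114677/2490134484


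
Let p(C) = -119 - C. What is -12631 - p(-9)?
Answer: -12521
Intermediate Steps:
-12631 - p(-9) = -12631 - (-119 - 1*(-9)) = -12631 - (-119 + 9) = -12631 - 1*(-110) = -12631 + 110 = -12521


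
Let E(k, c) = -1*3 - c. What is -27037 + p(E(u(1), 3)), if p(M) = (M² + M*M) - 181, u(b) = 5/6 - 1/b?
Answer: -27146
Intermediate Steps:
u(b) = ⅚ - 1/b (u(b) = 5*(⅙) - 1/b = ⅚ - 1/b)
E(k, c) = -3 - c
p(M) = -181 + 2*M² (p(M) = (M² + M²) - 181 = 2*M² - 181 = -181 + 2*M²)
-27037 + p(E(u(1), 3)) = -27037 + (-181 + 2*(-3 - 1*3)²) = -27037 + (-181 + 2*(-3 - 3)²) = -27037 + (-181 + 2*(-6)²) = -27037 + (-181 + 2*36) = -27037 + (-181 + 72) = -27037 - 109 = -27146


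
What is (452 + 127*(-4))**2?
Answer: 3136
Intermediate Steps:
(452 + 127*(-4))**2 = (452 - 508)**2 = (-56)**2 = 3136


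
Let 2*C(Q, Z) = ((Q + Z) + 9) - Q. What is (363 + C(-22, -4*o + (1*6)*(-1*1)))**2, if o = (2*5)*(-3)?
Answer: 720801/4 ≈ 1.8020e+5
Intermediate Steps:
o = -30 (o = 10*(-3) = -30)
C(Q, Z) = 9/2 + Z/2 (C(Q, Z) = (((Q + Z) + 9) - Q)/2 = ((9 + Q + Z) - Q)/2 = (9 + Z)/2 = 9/2 + Z/2)
(363 + C(-22, -4*o + (1*6)*(-1*1)))**2 = (363 + (9/2 + (-4*(-30) + (1*6)*(-1*1))/2))**2 = (363 + (9/2 + (120 + 6*(-1))/2))**2 = (363 + (9/2 + (120 - 6)/2))**2 = (363 + (9/2 + (1/2)*114))**2 = (363 + (9/2 + 57))**2 = (363 + 123/2)**2 = (849/2)**2 = 720801/4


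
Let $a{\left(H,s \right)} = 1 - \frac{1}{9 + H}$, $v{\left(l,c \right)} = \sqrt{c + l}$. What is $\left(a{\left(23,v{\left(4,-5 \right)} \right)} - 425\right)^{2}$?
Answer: $\frac{184117761}{1024} \approx 1.798 \cdot 10^{5}$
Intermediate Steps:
$\left(a{\left(23,v{\left(4,-5 \right)} \right)} - 425\right)^{2} = \left(\frac{8 + 23}{9 + 23} - 425\right)^{2} = \left(\frac{1}{32} \cdot 31 - 425\right)^{2} = \left(\frac{31}{32} - 425\right)^{2} = \left(- \frac{13569}{32}\right)^{2} = \frac{184117761}{1024}$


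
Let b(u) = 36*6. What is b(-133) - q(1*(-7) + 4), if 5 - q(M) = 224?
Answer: 435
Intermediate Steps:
q(M) = -219 (q(M) = 5 - 1*224 = 5 - 224 = -219)
b(u) = 216
b(-133) - q(1*(-7) + 4) = 216 - 1*(-219) = 216 + 219 = 435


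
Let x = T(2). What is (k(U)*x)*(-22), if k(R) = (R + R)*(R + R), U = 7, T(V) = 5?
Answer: -21560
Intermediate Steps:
x = 5
k(R) = 4*R**2 (k(R) = (2*R)*(2*R) = 4*R**2)
(k(U)*x)*(-22) = ((4*7**2)*5)*(-22) = ((4*49)*5)*(-22) = (196*5)*(-22) = 980*(-22) = -21560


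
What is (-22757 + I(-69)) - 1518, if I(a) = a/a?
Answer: -24274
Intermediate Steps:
I(a) = 1
(-22757 + I(-69)) - 1518 = (-22757 + 1) - 1518 = -22756 - 1518 = -24274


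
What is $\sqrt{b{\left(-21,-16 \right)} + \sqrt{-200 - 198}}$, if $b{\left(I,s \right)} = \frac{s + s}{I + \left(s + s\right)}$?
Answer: $\frac{\sqrt{1696 + 2809 i \sqrt{398}}}{53} \approx 3.2065 + 3.1109 i$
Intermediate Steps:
$b{\left(I,s \right)} = \frac{2 s}{I + 2 s}$
$\sqrt{b{\left(-21,-16 \right)} + \sqrt{-200 - 198}} = \sqrt{2 \left(-16\right) \frac{1}{-21 + 2 \left(-16\right)} + \sqrt{-200 - 198}} = \sqrt{2 \left(-16\right) \frac{1}{-21 - 32} + \sqrt{-398}} = \sqrt{2 \left(-16\right) \frac{1}{-53} + i \sqrt{398}} = \sqrt{2 \left(-16\right) \left(- \frac{1}{53}\right) + i \sqrt{398}} = \sqrt{\frac{32}{53} + i \sqrt{398}}$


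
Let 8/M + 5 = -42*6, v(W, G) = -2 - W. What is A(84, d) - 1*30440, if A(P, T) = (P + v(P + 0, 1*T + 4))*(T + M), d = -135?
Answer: -7753674/257 ≈ -30170.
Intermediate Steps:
M = -8/257 (M = 8/(-5 - 42*6) = 8/(-5 - 252) = 8/(-257) = 8*(-1/257) = -8/257 ≈ -0.031128)
A(P, T) = 16/257 - 2*T (A(P, T) = (P + (-2 - (P + 0)))*(T - 8/257) = (P + (-2 - P))*(-8/257 + T) = -2*(-8/257 + T) = 16/257 - 2*T)
A(84, d) - 1*30440 = (16/257 - 2*(-135)) - 1*30440 = (16/257 + 270) - 30440 = 69406/257 - 30440 = -7753674/257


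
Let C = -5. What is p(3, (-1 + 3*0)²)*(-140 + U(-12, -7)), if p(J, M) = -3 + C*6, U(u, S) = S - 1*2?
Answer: 4917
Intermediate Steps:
U(u, S) = -2 + S (U(u, S) = S - 2 = -2 + S)
p(J, M) = -33 (p(J, M) = -3 - 5*6 = -3 - 30 = -33)
p(3, (-1 + 3*0)²)*(-140 + U(-12, -7)) = -33*(-140 + (-2 - 7)) = -33*(-140 - 9) = -33*(-149) = 4917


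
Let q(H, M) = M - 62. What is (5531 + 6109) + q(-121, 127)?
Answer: 11705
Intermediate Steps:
q(H, M) = -62 + M
(5531 + 6109) + q(-121, 127) = (5531 + 6109) + (-62 + 127) = 11640 + 65 = 11705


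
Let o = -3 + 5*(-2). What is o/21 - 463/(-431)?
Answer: 4120/9051 ≈ 0.45520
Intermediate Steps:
o = -13 (o = -3 - 10 = -13)
o/21 - 463/(-431) = -13/21 - 463/(-431) = -13*1/21 - 463*(-1/431) = -13/21 + 463/431 = 4120/9051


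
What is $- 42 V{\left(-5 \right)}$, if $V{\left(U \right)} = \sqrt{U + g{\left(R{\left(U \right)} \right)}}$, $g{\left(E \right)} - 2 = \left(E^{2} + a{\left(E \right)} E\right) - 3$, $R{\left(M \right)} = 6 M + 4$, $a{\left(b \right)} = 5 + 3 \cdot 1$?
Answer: $- 42 \sqrt{462} \approx -902.76$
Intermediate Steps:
$a{\left(b \right)} = 8$ ($a{\left(b \right)} = 5 + 3 = 8$)
$R{\left(M \right)} = 4 + 6 M$
$g{\left(E \right)} = -1 + E^{2} + 8 E$ ($g{\left(E \right)} = 2 - \left(3 - E^{2} - 8 E\right) = 2 + \left(-3 + E^{2} + 8 E\right) = -1 + E^{2} + 8 E$)
$V{\left(U \right)} = \sqrt{31 + \left(4 + 6 U\right)^{2} + 49 U}$ ($V{\left(U \right)} = \sqrt{U + \left(-1 + \left(4 + 6 U\right)^{2} + 8 \left(4 + 6 U\right)\right)} = \sqrt{U + \left(-1 + \left(4 + 6 U\right)^{2} + \left(32 + 48 U\right)\right)} = \sqrt{U + \left(31 + \left(4 + 6 U\right)^{2} + 48 U\right)} = \sqrt{31 + \left(4 + 6 U\right)^{2} + 49 U}$)
$- 42 V{\left(-5 \right)} = - 42 \sqrt{47 + 36 \left(-5\right)^{2} + 97 \left(-5\right)} = - 42 \sqrt{47 + 36 \cdot 25 - 485} = - 42 \sqrt{47 + 900 - 485} = - 42 \sqrt{462}$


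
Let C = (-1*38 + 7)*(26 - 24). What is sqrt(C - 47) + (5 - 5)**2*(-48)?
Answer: I*sqrt(109) ≈ 10.44*I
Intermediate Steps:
C = -62 (C = (-38 + 7)*2 = -31*2 = -62)
sqrt(C - 47) + (5 - 5)**2*(-48) = sqrt(-62 - 47) + (5 - 5)**2*(-48) = sqrt(-109) + 0**2*(-48) = I*sqrt(109) + 0*(-48) = I*sqrt(109) + 0 = I*sqrt(109)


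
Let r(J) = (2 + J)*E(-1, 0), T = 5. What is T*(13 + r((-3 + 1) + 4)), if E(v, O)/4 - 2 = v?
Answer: 145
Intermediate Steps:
E(v, O) = 8 + 4*v
r(J) = 8 + 4*J (r(J) = (2 + J)*(8 + 4*(-1)) = (2 + J)*(8 - 4) = (2 + J)*4 = 8 + 4*J)
T*(13 + r((-3 + 1) + 4)) = 5*(13 + (8 + 4*((-3 + 1) + 4))) = 5*(13 + (8 + 4*(-2 + 4))) = 5*(13 + (8 + 4*2)) = 5*(13 + (8 + 8)) = 5*(13 + 16) = 5*29 = 145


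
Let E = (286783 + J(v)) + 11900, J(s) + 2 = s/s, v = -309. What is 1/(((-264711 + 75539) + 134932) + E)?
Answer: 1/244442 ≈ 4.0910e-6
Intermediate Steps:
J(s) = -1 (J(s) = -2 + s/s = -2 + 1 = -1)
E = 298682 (E = (286783 - 1) + 11900 = 286782 + 11900 = 298682)
1/(((-264711 + 75539) + 134932) + E) = 1/(((-264711 + 75539) + 134932) + 298682) = 1/((-189172 + 134932) + 298682) = 1/(-54240 + 298682) = 1/244442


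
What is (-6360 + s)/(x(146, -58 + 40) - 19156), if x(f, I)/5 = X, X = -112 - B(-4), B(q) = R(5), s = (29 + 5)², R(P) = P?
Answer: 5204/19741 ≈ 0.26361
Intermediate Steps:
s = 1156 (s = 34² = 1156)
B(q) = 5
X = -117 (X = -112 - 1*5 = -112 - 5 = -117)
x(f, I) = -585 (x(f, I) = 5*(-117) = -585)
(-6360 + s)/(x(146, -58 + 40) - 19156) = (-6360 + 1156)/(-585 - 19156) = -5204/(-19741) = -5204*(-1/19741) = 5204/19741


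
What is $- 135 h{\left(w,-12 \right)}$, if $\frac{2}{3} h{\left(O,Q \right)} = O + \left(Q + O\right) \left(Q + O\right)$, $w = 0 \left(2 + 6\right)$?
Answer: $-29160$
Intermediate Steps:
$w = 0$ ($w = 0 \cdot 8 = 0$)
$h{\left(O,Q \right)} = \frac{3 O}{2} + \frac{3 \left(O + Q\right)^{2}}{2}$ ($h{\left(O,Q \right)} = \frac{3 \left(O + \left(Q + O\right) \left(Q + O\right)\right)}{2} = \frac{3 \left(O + \left(O + Q\right) \left(O + Q\right)\right)}{2} = \frac{3 \left(O + \left(O + Q\right)^{2}\right)}{2} = \frac{3 O}{2} + \frac{3 \left(O + Q\right)^{2}}{2}$)
$- 135 h{\left(w,-12 \right)} = - 135 \left(\frac{3}{2} \cdot 0 + \frac{3 \left(0 - 12\right)^{2}}{2}\right) = - 135 \left(0 + \frac{3 \left(-12\right)^{2}}{2}\right) = - 135 \left(0 + \frac{3}{2} \cdot 144\right) = - 135 \left(0 + 216\right) = \left(-135\right) 216 = -29160$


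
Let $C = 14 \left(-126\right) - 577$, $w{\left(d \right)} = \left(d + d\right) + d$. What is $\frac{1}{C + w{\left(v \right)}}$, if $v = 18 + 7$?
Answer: $- \frac{1}{2266} \approx -0.00044131$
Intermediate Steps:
$v = 25$
$w{\left(d \right)} = 3 d$ ($w{\left(d \right)} = 2 d + d = 3 d$)
$C = -2341$ ($C = -1764 - 577 = -2341$)
$\frac{1}{C + w{\left(v \right)}} = \frac{1}{-2341 + 3 \cdot 25} = \frac{1}{-2341 + 75} = \frac{1}{-2266} = - \frac{1}{2266}$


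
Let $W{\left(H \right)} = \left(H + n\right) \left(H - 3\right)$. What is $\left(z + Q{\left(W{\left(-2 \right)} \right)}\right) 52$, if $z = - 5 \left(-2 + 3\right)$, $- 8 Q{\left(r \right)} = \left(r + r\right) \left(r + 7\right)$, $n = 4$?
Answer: $-650$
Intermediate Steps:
$W{\left(H \right)} = \left(-3 + H\right) \left(4 + H\right)$ ($W{\left(H \right)} = \left(H + 4\right) \left(H - 3\right) = \left(4 + H\right) \left(-3 + H\right) = \left(-3 + H\right) \left(4 + H\right)$)
$Q{\left(r \right)} = - \frac{r \left(7 + r\right)}{4}$ ($Q{\left(r \right)} = - \frac{\left(r + r\right) \left(r + 7\right)}{8} = - \frac{2 r \left(7 + r\right)}{8} = - \frac{r \left(7 + r\right)}{4}$)
$z = -5$ ($z = \left(-5\right) 1 = -5$)
$\left(z + Q{\left(W{\left(-2 \right)} \right)}\right) 52 = \left(-5 - \frac{\left(-12 - 2 + \left(-2\right)^{2}\right) \left(7 - \left(14 - 4\right)\right)}{4}\right) 52 = \left(-5 - \frac{\left(-12 - 2 + 4\right) \left(7 - 10\right)}{4}\right) 52 = \left(-5 - - \frac{5 \left(7 - 10\right)}{2}\right) 52 = \left(-5 - \left(- \frac{5}{2}\right) \left(-3\right)\right) 52 = \left(-5 - \frac{15}{2}\right) 52 = \left(- \frac{25}{2}\right) 52 = -650$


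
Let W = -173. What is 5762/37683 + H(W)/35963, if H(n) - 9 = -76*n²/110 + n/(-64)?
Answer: -2011882332719/4770281926080 ≈ -0.42175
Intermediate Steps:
H(n) = 9 - 38*n²/55 - n/64 (H(n) = 9 + (-76*n²/110 + n/(-64)) = 9 + (-76*n²*(1/110) + n*(-1/64)) = 9 + (-38*n²/55 - n/64) = 9 - 38*n²/55 - n/64)
5762/37683 + H(W)/35963 = 5762/37683 + (9 - 38/55*(-173)² - 1/64*(-173))/35963 = 5762*(1/37683) + (9 - 38/55*29929 + 173/64)*(1/35963) = 5762/37683 + (9 - 1137302/55 + 173/64)*(1/35963) = 5762/37683 - 72746133/3520*1/35963 = 5762/37683 - 72746133/126589760 = -2011882332719/4770281926080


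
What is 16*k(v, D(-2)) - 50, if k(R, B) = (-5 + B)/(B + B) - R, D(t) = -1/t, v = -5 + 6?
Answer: -138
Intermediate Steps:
v = 1
k(R, B) = -R + (-5 + B)/(2*B) (k(R, B) = (-5 + B)/((2*B)) - R = (-5 + B)*(1/(2*B)) - R = (-5 + B)/(2*B) - R = -R + (-5 + B)/(2*B))
16*k(v, D(-2)) - 50 = 16*(1/2 - 1*1 - 5/(2*((-1/(-2))))) - 50 = 16*(1/2 - 1 - 5/(2*((-1*(-1/2))))) - 50 = 16*(1/2 - 1 - 5/(2*1/2)) - 50 = 16*(1/2 - 1 - 5/2*2) - 50 = 16*(1/2 - 1 - 5) - 50 = 16*(-11/2) - 50 = -88 - 50 = -138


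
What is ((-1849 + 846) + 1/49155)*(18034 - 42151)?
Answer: 396342508096/16385 ≈ 2.4189e+7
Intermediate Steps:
((-1849 + 846) + 1/49155)*(18034 - 42151) = (-1003 + 1/49155)*(-24117) = -49302464/49155*(-24117) = 396342508096/16385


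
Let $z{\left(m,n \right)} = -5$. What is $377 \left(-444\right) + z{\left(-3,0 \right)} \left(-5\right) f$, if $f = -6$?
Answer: $-167538$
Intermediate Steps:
$377 \left(-444\right) + z{\left(-3,0 \right)} \left(-5\right) f = 377 \left(-444\right) + \left(-5\right) \left(-5\right) \left(-6\right) = -167388 + 25 \left(-6\right) = -167388 - 150 = -167538$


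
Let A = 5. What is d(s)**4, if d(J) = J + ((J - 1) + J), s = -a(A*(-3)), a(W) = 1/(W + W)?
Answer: 6561/10000 ≈ 0.65610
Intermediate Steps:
a(W) = 1/(2*W)
s = 1/30 (s = -1/(2*(5*(-3))) = -1/(2*(-15)) = -(-1)/(2*15) = -1*(-1/30) = 1/30 ≈ 0.033333)
d(J) = -1 + 3*J (d(J) = J + ((-1 + J) + J) = J + (-1 + 2*J) = -1 + 3*J)
d(s)**4 = (-1 + 3*(1/30))**4 = (-1 + 1/10)**4 = (-9/10)**4 = 6561/10000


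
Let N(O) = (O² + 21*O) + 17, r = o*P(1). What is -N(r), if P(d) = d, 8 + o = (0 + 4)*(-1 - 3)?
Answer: -89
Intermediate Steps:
o = -24 (o = -8 + (0 + 4)*(-1 - 3) = -8 + 4*(-4) = -8 - 16 = -24)
r = -24 (r = -24*1 = -24)
N(O) = 17 + O² + 21*O
-N(r) = -(17 + (-24)² + 21*(-24)) = -(17 + 576 - 504) = -1*89 = -89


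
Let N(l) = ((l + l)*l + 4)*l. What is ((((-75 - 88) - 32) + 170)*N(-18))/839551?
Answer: 293400/839551 ≈ 0.34947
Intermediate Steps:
N(l) = l*(4 + 2*l**2) (N(l) = ((2*l)*l + 4)*l = (2*l**2 + 4)*l = (4 + 2*l**2)*l = l*(4 + 2*l**2))
((((-75 - 88) - 32) + 170)*N(-18))/839551 = ((((-75 - 88) - 32) + 170)*(2*(-18)*(2 + (-18)**2)))/839551 = (((-163 - 32) + 170)*(2*(-18)*(2 + 324)))*(1/839551) = ((-195 + 170)*(2*(-18)*326))*(1/839551) = -25*(-11736)*(1/839551) = 293400*(1/839551) = 293400/839551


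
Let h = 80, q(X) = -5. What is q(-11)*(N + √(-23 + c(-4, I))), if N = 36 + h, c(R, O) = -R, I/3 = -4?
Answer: -580 - 5*I*√19 ≈ -580.0 - 21.794*I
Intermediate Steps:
I = -12 (I = 3*(-4) = -12)
N = 116 (N = 36 + 80 = 116)
q(-11)*(N + √(-23 + c(-4, I))) = -5*(116 + √(-23 - 1*(-4))) = -5*(116 + √(-23 + 4)) = -5*(116 + √(-19)) = -5*(116 + I*√19) = -580 - 5*I*√19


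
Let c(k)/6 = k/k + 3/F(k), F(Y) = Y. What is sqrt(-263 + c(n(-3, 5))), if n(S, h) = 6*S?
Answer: I*sqrt(258) ≈ 16.062*I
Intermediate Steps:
c(k) = 6 + 18/k (c(k) = 6*(k/k + 3/k) = 6*(1 + 3/k) = 6 + 18/k)
sqrt(-263 + c(n(-3, 5))) = sqrt(-263 + (6 + 18/((6*(-3))))) = sqrt(-263 + (6 + 18/(-18))) = sqrt(-263 + (6 + 18*(-1/18))) = sqrt(-263 + (6 - 1)) = sqrt(-263 + 5) = sqrt(-258) = I*sqrt(258)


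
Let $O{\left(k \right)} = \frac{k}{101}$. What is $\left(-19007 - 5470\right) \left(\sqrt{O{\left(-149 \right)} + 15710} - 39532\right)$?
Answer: $967624764 - \frac{24477 \sqrt{160242661}}{101} \approx 9.6456 \cdot 10^{8}$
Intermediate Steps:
$O{\left(k \right)} = \frac{k}{101}$ ($O{\left(k \right)} = k \frac{1}{101} = \frac{k}{101}$)
$\left(-19007 - 5470\right) \left(\sqrt{O{\left(-149 \right)} + 15710} - 39532\right) = \left(-19007 - 5470\right) \left(\sqrt{\frac{1}{101} \left(-149\right) + 15710} - 39532\right) = - 24477 \left(\sqrt{- \frac{149}{101} + 15710} - 39532\right) = - 24477 \left(\sqrt{\frac{1586561}{101}} - 39532\right) = - 24477 \left(\frac{\sqrt{160242661}}{101} - 39532\right) = - 24477 \left(-39532 + \frac{\sqrt{160242661}}{101}\right) = 967624764 - \frac{24477 \sqrt{160242661}}{101}$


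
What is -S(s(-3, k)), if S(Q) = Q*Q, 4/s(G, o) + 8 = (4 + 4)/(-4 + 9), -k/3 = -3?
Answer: -25/64 ≈ -0.39063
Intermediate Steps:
k = 9 (k = -3*(-3) = 9)
s(G, o) = -5/8 (s(G, o) = 4/(-8 + (4 + 4)/(-4 + 9)) = 4/(-8 + 8/5) = 4/(-32/5) = 4*(-5/32) = -5/8)
S(Q) = Q²
-S(s(-3, k)) = -(-5/8)² = -1*25/64 = -25/64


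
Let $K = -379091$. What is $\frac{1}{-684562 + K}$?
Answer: $- \frac{1}{1063653} \approx -9.4016 \cdot 10^{-7}$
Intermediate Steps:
$\frac{1}{-684562 + K} = \frac{1}{-684562 - 379091} = \frac{1}{-1063653} = - \frac{1}{1063653}$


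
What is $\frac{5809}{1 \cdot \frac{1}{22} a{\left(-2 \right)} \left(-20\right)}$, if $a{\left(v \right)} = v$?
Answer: $\frac{63899}{20} \approx 3194.9$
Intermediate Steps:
$\frac{5809}{1 \cdot \frac{1}{22} a{\left(-2 \right)} \left(-20\right)} = \frac{5809}{1 \cdot \frac{1}{22} \left(-2\right) \left(-20\right)} = \frac{5809}{\frac{1}{22} \left(-2\right) \left(-20\right)} = \frac{5809}{\left(- \frac{1}{11}\right) \left(-20\right)} = \frac{5809}{\frac{20}{11}} = 5809 \cdot \frac{11}{20} = \frac{63899}{20}$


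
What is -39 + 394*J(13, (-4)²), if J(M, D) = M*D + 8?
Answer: 85065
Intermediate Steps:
J(M, D) = 8 + D*M (J(M, D) = D*M + 8 = 8 + D*M)
-39 + 394*J(13, (-4)²) = -39 + 394*(8 + (-4)²*13) = -39 + 394*(8 + 16*13) = -39 + 394*(8 + 208) = -39 + 394*216 = -39 + 85104 = 85065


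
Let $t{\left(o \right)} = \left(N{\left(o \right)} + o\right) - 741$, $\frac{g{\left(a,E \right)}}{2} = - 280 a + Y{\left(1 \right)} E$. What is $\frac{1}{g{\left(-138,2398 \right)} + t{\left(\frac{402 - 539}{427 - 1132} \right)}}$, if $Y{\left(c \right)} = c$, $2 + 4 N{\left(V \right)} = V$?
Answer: $\frac{564}{45872795} \approx 1.2295 \cdot 10^{-5}$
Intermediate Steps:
$N{\left(V \right)} = - \frac{1}{2} + \frac{V}{4}$
$g{\left(a,E \right)} = - 560 a + 2 E$ ($g{\left(a,E \right)} = 2 \left(- 280 a + 1 E\right) = 2 \left(- 280 a + E\right) = 2 \left(E - 280 a\right) = - 560 a + 2 E$)
$t{\left(o \right)} = - \frac{1483}{2} + \frac{5 o}{4}$ ($t{\left(o \right)} = \left(\left(- \frac{1}{2} + \frac{o}{4}\right) + o\right) - 741 = \left(- \frac{1}{2} + \frac{5 o}{4}\right) - 741 = - \frac{1483}{2} + \frac{5 o}{4}$)
$\frac{1}{g{\left(-138,2398 \right)} + t{\left(\frac{402 - 539}{427 - 1132} \right)}} = \frac{1}{\left(\left(-560\right) \left(-138\right) + 2 \cdot 2398\right) - \left(\frac{1483}{2} - \frac{5 \frac{402 - 539}{427 - 1132}}{4}\right)} = \frac{1}{\left(77280 + 4796\right) - \left(\frac{1483}{2} - \frac{5 \left(- \frac{137}{-705}\right)}{4}\right)} = \frac{1}{82076 - \left(\frac{1483}{2} - \frac{5 \left(\left(-137\right) \left(- \frac{1}{705}\right)\right)}{4}\right)} = \frac{1}{82076 + \left(- \frac{1483}{2} + \frac{5}{4} \cdot \frac{137}{705}\right)} = \frac{1}{82076 + \left(- \frac{1483}{2} + \frac{137}{564}\right)} = \frac{1}{82076 - \frac{418069}{564}} = \frac{1}{\frac{45872795}{564}} = \frac{564}{45872795}$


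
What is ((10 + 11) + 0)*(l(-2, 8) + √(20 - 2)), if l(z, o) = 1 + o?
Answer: 189 + 63*√2 ≈ 278.10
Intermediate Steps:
((10 + 11) + 0)*(l(-2, 8) + √(20 - 2)) = ((10 + 11) + 0)*((1 + 8) + √(20 - 2)) = (21 + 0)*(9 + √18) = 21*(9 + 3*√2) = 189 + 63*√2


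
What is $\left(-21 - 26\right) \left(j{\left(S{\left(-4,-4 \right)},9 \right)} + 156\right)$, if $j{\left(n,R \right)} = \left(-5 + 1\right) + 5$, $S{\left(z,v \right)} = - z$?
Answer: $-7379$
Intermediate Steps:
$j{\left(n,R \right)} = 1$ ($j{\left(n,R \right)} = -4 + 5 = 1$)
$\left(-21 - 26\right) \left(j{\left(S{\left(-4,-4 \right)},9 \right)} + 156\right) = \left(-21 - 26\right) \left(1 + 156\right) = \left(-21 - 26\right) 157 = \left(-47\right) 157 = -7379$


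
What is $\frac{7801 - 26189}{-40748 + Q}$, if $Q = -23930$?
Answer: $\frac{9194}{32339} \approx 0.2843$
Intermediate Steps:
$\frac{7801 - 26189}{-40748 + Q} = \frac{7801 - 26189}{-40748 - 23930} = \frac{7801 - 26189}{-64678} = \left(-18388\right) \left(- \frac{1}{64678}\right) = \frac{9194}{32339}$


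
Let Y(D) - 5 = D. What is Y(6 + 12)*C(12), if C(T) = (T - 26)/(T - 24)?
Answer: 161/6 ≈ 26.833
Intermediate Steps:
Y(D) = 5 + D
C(T) = (-26 + T)/(-24 + T)
Y(6 + 12)*C(12) = (5 + (6 + 12))*((-26 + 12)/(-24 + 12)) = (5 + 18)*(-14/(-12)) = 23*(-1/12*(-14)) = 23*(7/6) = 161/6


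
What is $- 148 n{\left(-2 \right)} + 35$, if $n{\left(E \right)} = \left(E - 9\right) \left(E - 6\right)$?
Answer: $-12989$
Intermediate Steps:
$n{\left(E \right)} = \left(-9 + E\right) \left(-6 + E\right)$
$- 148 n{\left(-2 \right)} + 35 = - 148 \left(54 + \left(-2\right)^{2} - -30\right) + 35 = - 148 \left(54 + 4 + 30\right) + 35 = \left(-148\right) 88 + 35 = -13024 + 35 = -12989$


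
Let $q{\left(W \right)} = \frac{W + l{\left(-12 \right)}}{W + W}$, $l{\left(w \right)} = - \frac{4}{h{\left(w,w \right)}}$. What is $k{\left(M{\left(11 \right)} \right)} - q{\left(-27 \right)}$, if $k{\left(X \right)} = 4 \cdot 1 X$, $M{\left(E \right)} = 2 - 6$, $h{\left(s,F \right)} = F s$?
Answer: $- \frac{32077}{1944} \approx -16.501$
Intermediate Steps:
$M{\left(E \right)} = -4$ ($M{\left(E \right)} = 2 - 6 = -4$)
$l{\left(w \right)} = - \frac{4}{w^{2}}$ ($l{\left(w \right)} = - \frac{4}{w w} = - \frac{4}{w^{2}}$)
$k{\left(X \right)} = 4 X$
$q{\left(W \right)} = \frac{- \frac{1}{36} + W}{2 W}$ ($q{\left(W \right)} = \frac{W - \frac{4}{144}}{W + W} = \frac{W - \frac{1}{36}}{2 W} = \left(W - \frac{1}{36}\right) \frac{1}{2 W} = \left(- \frac{1}{36} + W\right) \frac{1}{2 W} = \frac{- \frac{1}{36} + W}{2 W}$)
$k{\left(M{\left(11 \right)} \right)} - q{\left(-27 \right)} = 4 \left(-4\right) - \frac{-1 + 36 \left(-27\right)}{72 \left(-27\right)} = -16 - \frac{1}{72} \left(- \frac{1}{27}\right) \left(-1 - 972\right) = -16 - \frac{1}{72} \left(- \frac{1}{27}\right) \left(-973\right) = -16 - \frac{973}{1944} = - \frac{32077}{1944}$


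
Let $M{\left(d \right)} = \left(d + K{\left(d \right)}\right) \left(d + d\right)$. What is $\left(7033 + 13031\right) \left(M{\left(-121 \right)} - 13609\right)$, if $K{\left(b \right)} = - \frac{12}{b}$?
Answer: $313981536$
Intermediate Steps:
$M{\left(d \right)} = 2 d \left(d - \frac{12}{d}\right)$ ($M{\left(d \right)} = \left(d - \frac{12}{d}\right) \left(d + d\right) = \left(d - \frac{12}{d}\right) 2 d = 2 d \left(d - \frac{12}{d}\right)$)
$\left(7033 + 13031\right) \left(M{\left(-121 \right)} - 13609\right) = \left(7033 + 13031\right) \left(\left(-24 + 2 \left(-121\right)^{2}\right) - 13609\right) = 20064 \left(\left(-24 + 2 \cdot 14641\right) - 13609\right) = 20064 \left(\left(-24 + 29282\right) - 13609\right) = 20064 \left(29258 - 13609\right) = 20064 \cdot 15649 = 313981536$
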